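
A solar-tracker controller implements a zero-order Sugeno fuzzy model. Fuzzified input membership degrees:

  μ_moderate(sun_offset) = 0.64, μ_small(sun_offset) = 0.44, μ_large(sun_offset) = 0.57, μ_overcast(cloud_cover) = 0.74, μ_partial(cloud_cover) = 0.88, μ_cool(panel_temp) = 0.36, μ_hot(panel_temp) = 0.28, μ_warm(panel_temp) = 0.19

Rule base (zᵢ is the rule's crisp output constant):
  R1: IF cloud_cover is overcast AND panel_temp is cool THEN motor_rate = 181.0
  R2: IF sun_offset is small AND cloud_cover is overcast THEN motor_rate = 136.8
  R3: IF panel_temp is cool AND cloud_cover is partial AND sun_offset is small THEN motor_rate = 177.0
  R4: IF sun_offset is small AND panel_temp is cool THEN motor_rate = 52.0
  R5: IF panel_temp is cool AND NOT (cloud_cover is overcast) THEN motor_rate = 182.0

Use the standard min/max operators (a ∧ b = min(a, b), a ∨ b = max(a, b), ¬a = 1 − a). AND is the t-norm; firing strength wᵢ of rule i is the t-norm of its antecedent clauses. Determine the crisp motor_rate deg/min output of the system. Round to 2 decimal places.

143.32

R1 (z=181.0): overcast=0.74, cool=0.36; AND[min(a, b)] → w = 0.36
R2 (z=136.8): small=0.44, overcast=0.74; AND[min(a, b)] → w = 0.44
R3 (z=177.0): cool=0.36, partial=0.88, small=0.44; AND[min(a, b)] → w = 0.36
R4 (z=52.0): small=0.44, cool=0.36; AND[min(a, b)] → w = 0.36
R5 (z=182.0): cool=0.36, ¬overcast=1−0.74=0.26; AND[min(a, b)] → w = 0.26
Weighted average = (0.36·181.0 + 0.44·136.8 + 0.36·177.0 + 0.36·52.0 + 0.26·182.0) / (0.36 + 0.44 + 0.36 + 0.36 + 0.26)
  = 255.1120 / 1.7800 = 143.32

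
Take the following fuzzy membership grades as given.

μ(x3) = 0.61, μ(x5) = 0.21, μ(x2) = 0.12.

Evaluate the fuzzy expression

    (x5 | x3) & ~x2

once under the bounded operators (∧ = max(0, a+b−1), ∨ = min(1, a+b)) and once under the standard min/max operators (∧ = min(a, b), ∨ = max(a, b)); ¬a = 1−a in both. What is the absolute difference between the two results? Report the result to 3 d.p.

Under bounded:
  x5 | x3 = min(1, a+b) on (0.21, 0.61) = 0.82
  ~x2 = 1 − 0.12 = 0.88
  (x5 | x3) & ~x2 = max(0, a+b−1) on (0.82, 0.88) = 0.70
  → value = 0.7000
Under standard min/max:
  x5 | x3 = max(a, b) on (0.21, 0.61) = 0.61
  ~x2 = 1 − 0.12 = 0.88
  (x5 | x3) & ~x2 = min(a, b) on (0.61, 0.88) = 0.61
  → value = 0.6100
|0.7000 − 0.6100| = 0.090

0.090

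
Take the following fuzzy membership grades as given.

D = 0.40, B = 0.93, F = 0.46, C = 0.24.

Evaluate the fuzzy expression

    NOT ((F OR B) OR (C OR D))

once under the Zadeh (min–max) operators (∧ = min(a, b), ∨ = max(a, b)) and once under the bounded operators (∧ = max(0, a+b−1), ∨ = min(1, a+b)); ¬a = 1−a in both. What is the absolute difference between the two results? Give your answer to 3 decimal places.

0.070

Under Zadeh (min–max):
  F OR B = max(a, b) on (0.46, 0.93) = 0.93
  C OR D = max(a, b) on (0.24, 0.40) = 0.40
  (F OR B) OR (C OR D) = max(a, b) on (0.93, 0.40) = 0.93
  NOT ((F OR B) OR (C OR D)) = 1 − 0.93 = 0.07
  → value = 0.0700
Under bounded:
  F OR B = min(1, a+b) on (0.46, 0.93) = 1.00
  C OR D = min(1, a+b) on (0.24, 0.40) = 0.64
  (F OR B) OR (C OR D) = min(1, a+b) on (1.00, 0.64) = 1.00
  NOT ((F OR B) OR (C OR D)) = 1 − 1.00 = 0.00
  → value = 0.0000
|0.0700 − 0.0000| = 0.070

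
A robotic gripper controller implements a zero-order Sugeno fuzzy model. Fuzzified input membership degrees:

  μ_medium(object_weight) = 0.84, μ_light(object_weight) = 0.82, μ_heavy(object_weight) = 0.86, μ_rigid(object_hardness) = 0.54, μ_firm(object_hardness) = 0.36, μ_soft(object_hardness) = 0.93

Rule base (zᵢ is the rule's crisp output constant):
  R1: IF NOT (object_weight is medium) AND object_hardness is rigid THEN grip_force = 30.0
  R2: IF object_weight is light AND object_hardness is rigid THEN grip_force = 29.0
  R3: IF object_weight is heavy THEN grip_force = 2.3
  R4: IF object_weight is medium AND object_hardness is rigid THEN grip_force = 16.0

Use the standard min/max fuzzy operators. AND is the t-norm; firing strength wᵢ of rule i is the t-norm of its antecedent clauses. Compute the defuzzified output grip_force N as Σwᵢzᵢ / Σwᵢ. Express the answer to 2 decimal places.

R1 (z=30.0): ¬medium=1−0.84=0.16, rigid=0.54; AND[min(a, b)] → w = 0.16
R2 (z=29.0): light=0.82, rigid=0.54; AND[min(a, b)] → w = 0.54
R3 (z=2.3): heavy=0.86 → w = 0.86
R4 (z=16.0): medium=0.84, rigid=0.54; AND[min(a, b)] → w = 0.54
Weighted average = (0.16·30.0 + 0.54·29.0 + 0.86·2.3 + 0.54·16.0) / (0.16 + 0.54 + 0.86 + 0.54)
  = 31.0780 / 2.1000 = 14.80

14.80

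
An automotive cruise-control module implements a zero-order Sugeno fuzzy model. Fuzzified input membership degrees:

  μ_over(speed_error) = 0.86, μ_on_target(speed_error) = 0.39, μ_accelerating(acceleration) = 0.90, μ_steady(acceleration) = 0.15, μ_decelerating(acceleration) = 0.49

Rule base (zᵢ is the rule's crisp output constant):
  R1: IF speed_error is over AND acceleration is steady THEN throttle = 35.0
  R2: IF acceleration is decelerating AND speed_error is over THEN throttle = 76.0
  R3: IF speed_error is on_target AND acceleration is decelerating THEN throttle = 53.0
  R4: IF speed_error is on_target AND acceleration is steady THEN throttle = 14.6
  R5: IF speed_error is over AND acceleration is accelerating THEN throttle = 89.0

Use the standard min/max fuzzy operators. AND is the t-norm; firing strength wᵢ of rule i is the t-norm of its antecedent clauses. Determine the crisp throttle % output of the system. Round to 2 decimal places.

R1 (z=35.0): over=0.86, steady=0.15; AND[min(a, b)] → w = 0.15
R2 (z=76.0): decelerating=0.49, over=0.86; AND[min(a, b)] → w = 0.49
R3 (z=53.0): on_target=0.39, decelerating=0.49; AND[min(a, b)] → w = 0.39
R4 (z=14.6): on_target=0.39, steady=0.15; AND[min(a, b)] → w = 0.15
R5 (z=89.0): over=0.86, accelerating=0.90; AND[min(a, b)] → w = 0.86
Weighted average = (0.15·35.0 + 0.49·76.0 + 0.39·53.0 + 0.15·14.6 + 0.86·89.0) / (0.15 + 0.49 + 0.39 + 0.15 + 0.86)
  = 141.8900 / 2.0400 = 69.55

69.55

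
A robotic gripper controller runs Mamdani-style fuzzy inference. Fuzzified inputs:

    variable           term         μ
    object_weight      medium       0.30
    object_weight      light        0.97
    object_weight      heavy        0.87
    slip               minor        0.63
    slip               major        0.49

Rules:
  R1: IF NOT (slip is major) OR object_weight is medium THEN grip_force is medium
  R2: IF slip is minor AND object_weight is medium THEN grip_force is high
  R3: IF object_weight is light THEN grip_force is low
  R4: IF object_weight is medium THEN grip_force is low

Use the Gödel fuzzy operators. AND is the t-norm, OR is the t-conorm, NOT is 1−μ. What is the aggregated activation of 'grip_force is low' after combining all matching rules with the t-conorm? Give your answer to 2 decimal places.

0.97

R1: ¬major=1−0.49=0.51, medium=0.30; OR[max(a, b)] → w = 0.51
R2: minor=0.63, medium=0.30; AND[min(a, b)] → w = 0.30
R3: light=0.97 → w = 0.97
R4: medium=0.30 → w = 0.30
Rules with consequent 'low': {R3, R4} → strengths 0.97, 0.30
Aggregate via t-conorm [max(a, b)]: 0.97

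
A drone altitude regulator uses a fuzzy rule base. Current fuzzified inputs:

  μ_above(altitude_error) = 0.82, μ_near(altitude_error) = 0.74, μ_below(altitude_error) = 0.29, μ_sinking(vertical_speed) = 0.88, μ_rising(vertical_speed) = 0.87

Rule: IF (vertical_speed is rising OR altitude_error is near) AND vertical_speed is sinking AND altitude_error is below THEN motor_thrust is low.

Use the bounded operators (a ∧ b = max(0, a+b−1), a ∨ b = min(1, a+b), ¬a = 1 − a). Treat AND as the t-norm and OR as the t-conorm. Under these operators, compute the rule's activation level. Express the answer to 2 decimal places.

0.17

firing strength: (rising=0.87 OR near=0.74) = 1.00; AND[max(0, a+b−1)] with sinking=0.88, below=0.29 → w = 0.17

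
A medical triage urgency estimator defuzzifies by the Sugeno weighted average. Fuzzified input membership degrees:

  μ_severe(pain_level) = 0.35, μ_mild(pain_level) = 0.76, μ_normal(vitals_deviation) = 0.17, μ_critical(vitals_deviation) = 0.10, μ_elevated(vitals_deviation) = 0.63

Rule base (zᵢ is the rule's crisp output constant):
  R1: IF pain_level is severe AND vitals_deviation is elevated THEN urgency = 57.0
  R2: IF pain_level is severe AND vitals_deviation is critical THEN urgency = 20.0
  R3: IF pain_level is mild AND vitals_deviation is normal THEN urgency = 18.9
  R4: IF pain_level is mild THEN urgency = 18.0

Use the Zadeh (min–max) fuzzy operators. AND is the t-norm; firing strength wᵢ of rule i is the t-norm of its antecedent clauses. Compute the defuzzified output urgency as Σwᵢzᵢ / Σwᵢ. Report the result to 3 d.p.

R1 (z=57.0): severe=0.35, elevated=0.63; AND[min(a, b)] → w = 0.35
R2 (z=20.0): severe=0.35, critical=0.10; AND[min(a, b)] → w = 0.10
R3 (z=18.9): mild=0.76, normal=0.17; AND[min(a, b)] → w = 0.17
R4 (z=18.0): mild=0.76 → w = 0.76
Weighted average = (0.35·57.0 + 0.10·20.0 + 0.17·18.9 + 0.76·18.0) / (0.35 + 0.10 + 0.17 + 0.76)
  = 38.8430 / 1.3800 = 28.147

28.147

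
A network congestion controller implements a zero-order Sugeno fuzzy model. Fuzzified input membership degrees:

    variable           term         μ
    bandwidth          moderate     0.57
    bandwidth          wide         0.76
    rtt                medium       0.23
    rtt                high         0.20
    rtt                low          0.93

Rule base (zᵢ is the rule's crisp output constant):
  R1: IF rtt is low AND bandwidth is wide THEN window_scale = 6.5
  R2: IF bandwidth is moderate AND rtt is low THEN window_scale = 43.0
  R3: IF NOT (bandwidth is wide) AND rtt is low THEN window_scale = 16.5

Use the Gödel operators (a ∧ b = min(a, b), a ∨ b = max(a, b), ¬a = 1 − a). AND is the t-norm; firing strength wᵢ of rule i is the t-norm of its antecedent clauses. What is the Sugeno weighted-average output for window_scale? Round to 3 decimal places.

R1 (z=6.5): low=0.93, wide=0.76; AND[min(a, b)] → w = 0.76
R2 (z=43.0): moderate=0.57, low=0.93; AND[min(a, b)] → w = 0.57
R3 (z=16.5): ¬wide=1−0.76=0.24, low=0.93; AND[min(a, b)] → w = 0.24
Weighted average = (0.76·6.5 + 0.57·43.0 + 0.24·16.5) / (0.76 + 0.57 + 0.24)
  = 33.4100 / 1.5700 = 21.280

21.280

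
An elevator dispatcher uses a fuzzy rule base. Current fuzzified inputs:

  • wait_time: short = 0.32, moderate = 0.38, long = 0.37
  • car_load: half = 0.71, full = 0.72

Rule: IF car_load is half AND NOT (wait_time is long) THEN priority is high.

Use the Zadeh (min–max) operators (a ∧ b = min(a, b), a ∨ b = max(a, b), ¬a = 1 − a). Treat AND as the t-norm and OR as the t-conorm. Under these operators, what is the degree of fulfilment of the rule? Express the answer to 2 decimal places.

firing strength: half=0.71, ¬long=1−0.37=0.63; AND[min(a, b)] → w = 0.63

0.63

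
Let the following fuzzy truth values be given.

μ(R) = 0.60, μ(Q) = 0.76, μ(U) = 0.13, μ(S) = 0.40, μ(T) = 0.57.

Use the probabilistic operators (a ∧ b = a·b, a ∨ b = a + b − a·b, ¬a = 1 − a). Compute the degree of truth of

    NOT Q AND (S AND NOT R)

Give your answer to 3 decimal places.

NOT Q = 1 − 0.7600 = 0.2400
NOT R = 1 − 0.6000 = 0.4000
S AND NOT R = a·b on (0.4000, 0.4000) = 0.1600
NOT Q AND (S AND NOT R) = a·b on (0.2400, 0.1600) = 0.0384

0.038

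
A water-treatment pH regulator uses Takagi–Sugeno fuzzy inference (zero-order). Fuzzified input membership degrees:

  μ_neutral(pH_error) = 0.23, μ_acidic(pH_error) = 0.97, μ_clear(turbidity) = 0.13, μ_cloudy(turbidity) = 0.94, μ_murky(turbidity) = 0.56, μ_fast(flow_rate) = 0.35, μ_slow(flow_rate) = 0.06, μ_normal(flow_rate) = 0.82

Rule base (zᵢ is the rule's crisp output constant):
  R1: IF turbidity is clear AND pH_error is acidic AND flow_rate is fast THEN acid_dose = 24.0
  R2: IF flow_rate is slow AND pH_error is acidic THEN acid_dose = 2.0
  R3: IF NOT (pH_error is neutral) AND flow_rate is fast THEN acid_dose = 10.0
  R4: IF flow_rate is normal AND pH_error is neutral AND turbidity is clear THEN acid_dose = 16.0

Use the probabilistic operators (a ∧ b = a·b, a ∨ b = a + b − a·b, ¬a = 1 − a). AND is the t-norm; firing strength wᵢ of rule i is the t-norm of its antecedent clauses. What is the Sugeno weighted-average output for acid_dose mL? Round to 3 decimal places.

10.755

R1 (z=24.0): clear=0.13, acidic=0.97, fast=0.35; AND[a·b] → w = 0.0441
R2 (z=2.0): slow=0.06, acidic=0.97; AND[a·b] → w = 0.0582
R3 (z=10.0): ¬neutral=1−0.23=0.77, fast=0.35; AND[a·b] → w = 0.2695
R4 (z=16.0): normal=0.82, neutral=0.23, clear=0.13; AND[a·b] → w = 0.0245
Weighted average = (0.0441·24.0 + 0.0582·2.0 + 0.2695·10.0 + 0.0245·16.0) / (0.0441 + 0.0582 + 0.2695 + 0.0245)
  = 4.2629 / 0.3964 = 10.755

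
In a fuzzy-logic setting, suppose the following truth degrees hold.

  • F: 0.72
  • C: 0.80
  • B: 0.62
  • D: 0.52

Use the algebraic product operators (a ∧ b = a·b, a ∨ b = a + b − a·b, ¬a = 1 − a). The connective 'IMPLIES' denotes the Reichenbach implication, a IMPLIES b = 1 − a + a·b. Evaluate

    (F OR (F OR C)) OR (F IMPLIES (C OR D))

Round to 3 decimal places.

0.999

F OR C = a + b − a·b on (0.7200, 0.8000) = 0.9440
F OR (F OR C) = a + b − a·b on (0.7200, 0.9440) = 0.9843
C OR D = a + b − a·b on (0.8000, 0.5200) = 0.9040
F IMPLIES (C OR D)  [Reichenbach: 1 − a + a·b] with a=0.7200, b=0.9040 → 0.9309
(F OR (F OR C)) OR (F IMPLIES (C OR D)) = a + b − a·b on (0.9843, 0.9309) = 0.9989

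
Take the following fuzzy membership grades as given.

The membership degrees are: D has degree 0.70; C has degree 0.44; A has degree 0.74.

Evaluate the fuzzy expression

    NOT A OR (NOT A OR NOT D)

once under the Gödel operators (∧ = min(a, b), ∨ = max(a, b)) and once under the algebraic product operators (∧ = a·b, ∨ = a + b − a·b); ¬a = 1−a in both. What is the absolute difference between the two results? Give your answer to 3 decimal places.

0.317

Under Gödel:
  NOT A = 1 − 0.74 = 0.26
  NOT A = 1 − 0.74 = 0.26
  NOT D = 1 − 0.70 = 0.30
  NOT A OR NOT D = max(a, b) on (0.26, 0.30) = 0.30
  NOT A OR (NOT A OR NOT D) = max(a, b) on (0.26, 0.30) = 0.30
  → value = 0.3000
Under algebraic product:
  NOT A = 1 − 0.7400 = 0.2600
  NOT A = 1 − 0.7400 = 0.2600
  NOT D = 1 − 0.7000 = 0.3000
  NOT A OR NOT D = a + b − a·b on (0.2600, 0.3000) = 0.4820
  NOT A OR (NOT A OR NOT D) = a + b − a·b on (0.2600, 0.4820) = 0.6167
  → value = 0.6167
|0.3000 − 0.6167| = 0.317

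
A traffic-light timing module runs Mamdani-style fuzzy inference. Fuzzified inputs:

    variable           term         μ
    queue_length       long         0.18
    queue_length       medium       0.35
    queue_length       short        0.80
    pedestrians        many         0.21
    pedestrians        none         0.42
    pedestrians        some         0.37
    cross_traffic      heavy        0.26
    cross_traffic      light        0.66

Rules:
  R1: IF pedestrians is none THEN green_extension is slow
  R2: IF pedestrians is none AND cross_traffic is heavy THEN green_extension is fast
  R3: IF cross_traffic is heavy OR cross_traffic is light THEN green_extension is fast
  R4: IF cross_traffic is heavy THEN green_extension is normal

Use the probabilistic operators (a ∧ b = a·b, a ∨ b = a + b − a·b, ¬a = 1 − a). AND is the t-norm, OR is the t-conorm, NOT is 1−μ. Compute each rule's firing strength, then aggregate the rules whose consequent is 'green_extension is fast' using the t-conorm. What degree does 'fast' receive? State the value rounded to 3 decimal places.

R1: none=0.42 → w = 0.4200
R2: none=0.42, heavy=0.26; AND[a·b] → w = 0.1092
R3: heavy=0.26, light=0.66; OR[a + b − a·b] → w = 0.7484
R4: heavy=0.26 → w = 0.2600
Rules with consequent 'fast': {R2, R3} → strengths 0.1092, 0.7484
Aggregate via t-conorm [a + b − a·b]: 0.7759

0.776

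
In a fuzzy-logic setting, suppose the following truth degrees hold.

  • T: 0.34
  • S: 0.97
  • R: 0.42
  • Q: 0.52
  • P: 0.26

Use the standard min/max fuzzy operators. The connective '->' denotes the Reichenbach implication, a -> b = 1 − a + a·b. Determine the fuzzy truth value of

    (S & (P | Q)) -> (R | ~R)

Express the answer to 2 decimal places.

P | Q = max(a, b) on (0.26, 0.52) = 0.52
S & (P | Q) = min(a, b) on (0.97, 0.52) = 0.52
~R = 1 − 0.42 = 0.58
R | ~R = max(a, b) on (0.42, 0.58) = 0.58
(S & (P | Q)) -> (R | ~R)  [Reichenbach: 1 − a + a·b] with a=0.52, b=0.58 → 0.78

0.78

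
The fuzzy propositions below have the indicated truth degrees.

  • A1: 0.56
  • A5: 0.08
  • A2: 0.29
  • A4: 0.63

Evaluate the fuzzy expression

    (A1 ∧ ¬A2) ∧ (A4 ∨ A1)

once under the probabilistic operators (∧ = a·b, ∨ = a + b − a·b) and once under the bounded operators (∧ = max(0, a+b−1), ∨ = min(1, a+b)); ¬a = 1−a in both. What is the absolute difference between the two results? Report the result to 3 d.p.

0.063

Under probabilistic:
  ¬A2 = 1 − 0.2900 = 0.7100
  A1 ∧ ¬A2 = a·b on (0.5600, 0.7100) = 0.3976
  A4 ∨ A1 = a + b − a·b on (0.6300, 0.5600) = 0.8372
  (A1 ∧ ¬A2) ∧ (A4 ∨ A1) = a·b on (0.3976, 0.8372) = 0.3329
  → value = 0.3329
Under bounded:
  ¬A2 = 1 − 0.29 = 0.71
  A1 ∧ ¬A2 = max(0, a+b−1) on (0.56, 0.71) = 0.27
  A4 ∨ A1 = min(1, a+b) on (0.63, 0.56) = 1.00
  (A1 ∧ ¬A2) ∧ (A4 ∨ A1) = max(0, a+b−1) on (0.27, 1.00) = 0.27
  → value = 0.2700
|0.3329 − 0.2700| = 0.063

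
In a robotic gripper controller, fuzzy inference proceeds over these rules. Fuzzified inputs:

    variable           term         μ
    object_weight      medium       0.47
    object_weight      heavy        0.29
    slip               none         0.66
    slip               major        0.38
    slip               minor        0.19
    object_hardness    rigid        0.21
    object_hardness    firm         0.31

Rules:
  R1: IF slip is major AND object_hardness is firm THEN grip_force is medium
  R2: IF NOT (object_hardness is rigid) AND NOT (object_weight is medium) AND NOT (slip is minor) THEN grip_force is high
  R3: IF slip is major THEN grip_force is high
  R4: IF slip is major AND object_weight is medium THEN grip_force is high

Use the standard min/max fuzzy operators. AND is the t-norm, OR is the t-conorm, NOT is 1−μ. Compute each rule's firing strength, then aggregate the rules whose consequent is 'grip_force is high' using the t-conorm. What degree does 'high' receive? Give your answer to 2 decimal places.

R1: major=0.38, firm=0.31; AND[min(a, b)] → w = 0.31
R2: ¬rigid=1−0.21=0.79, ¬medium=1−0.47=0.53, ¬minor=1−0.19=0.81; AND[min(a, b)] → w = 0.53
R3: major=0.38 → w = 0.38
R4: major=0.38, medium=0.47; AND[min(a, b)] → w = 0.38
Rules with consequent 'high': {R2, R3, R4} → strengths 0.53, 0.38, 0.38
Aggregate via t-conorm [max(a, b)]: 0.53

0.53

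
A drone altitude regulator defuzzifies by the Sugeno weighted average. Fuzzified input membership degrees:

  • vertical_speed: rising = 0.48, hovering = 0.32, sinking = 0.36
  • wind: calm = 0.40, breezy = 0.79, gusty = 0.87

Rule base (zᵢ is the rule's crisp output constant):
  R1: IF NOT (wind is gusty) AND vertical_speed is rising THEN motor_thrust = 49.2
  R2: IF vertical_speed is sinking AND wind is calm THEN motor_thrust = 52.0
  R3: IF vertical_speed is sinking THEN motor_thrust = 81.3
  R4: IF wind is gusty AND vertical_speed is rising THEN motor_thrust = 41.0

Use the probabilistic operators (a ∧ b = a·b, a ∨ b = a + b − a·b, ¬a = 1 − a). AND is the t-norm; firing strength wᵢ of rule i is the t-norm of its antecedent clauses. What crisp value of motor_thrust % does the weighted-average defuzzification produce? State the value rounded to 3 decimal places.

57.874

R1 (z=49.2): ¬gusty=1−0.87=0.13, rising=0.48; AND[a·b] → w = 0.0624
R2 (z=52.0): sinking=0.36, calm=0.40; AND[a·b] → w = 0.1440
R3 (z=81.3): sinking=0.36 → w = 0.3600
R4 (z=41.0): gusty=0.87, rising=0.48; AND[a·b] → w = 0.4176
Weighted average = (0.0624·49.2 + 0.1440·52.0 + 0.3600·81.3 + 0.4176·41.0) / (0.0624 + 0.1440 + 0.3600 + 0.4176)
  = 56.9477 / 0.9840 = 57.874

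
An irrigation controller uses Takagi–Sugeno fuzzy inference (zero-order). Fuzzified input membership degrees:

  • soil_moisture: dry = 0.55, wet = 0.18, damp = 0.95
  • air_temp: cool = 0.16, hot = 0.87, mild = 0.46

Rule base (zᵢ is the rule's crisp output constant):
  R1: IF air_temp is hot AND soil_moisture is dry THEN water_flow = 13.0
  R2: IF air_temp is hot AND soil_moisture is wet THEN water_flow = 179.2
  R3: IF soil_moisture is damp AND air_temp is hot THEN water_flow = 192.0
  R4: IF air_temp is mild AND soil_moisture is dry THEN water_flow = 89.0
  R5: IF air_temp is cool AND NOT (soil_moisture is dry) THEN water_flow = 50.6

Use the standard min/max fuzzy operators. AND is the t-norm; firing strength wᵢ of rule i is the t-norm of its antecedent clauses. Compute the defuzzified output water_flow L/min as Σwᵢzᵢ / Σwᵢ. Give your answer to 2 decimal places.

115.08

R1 (z=13.0): hot=0.87, dry=0.55; AND[min(a, b)] → w = 0.55
R2 (z=179.2): hot=0.87, wet=0.18; AND[min(a, b)] → w = 0.18
R3 (z=192.0): damp=0.95, hot=0.87; AND[min(a, b)] → w = 0.87
R4 (z=89.0): mild=0.46, dry=0.55; AND[min(a, b)] → w = 0.46
R5 (z=50.6): cool=0.16, ¬dry=1−0.55=0.45; AND[min(a, b)] → w = 0.16
Weighted average = (0.55·13.0 + 0.18·179.2 + 0.87·192.0 + 0.46·89.0 + 0.16·50.6) / (0.55 + 0.18 + 0.87 + 0.46 + 0.16)
  = 255.4820 / 2.2200 = 115.08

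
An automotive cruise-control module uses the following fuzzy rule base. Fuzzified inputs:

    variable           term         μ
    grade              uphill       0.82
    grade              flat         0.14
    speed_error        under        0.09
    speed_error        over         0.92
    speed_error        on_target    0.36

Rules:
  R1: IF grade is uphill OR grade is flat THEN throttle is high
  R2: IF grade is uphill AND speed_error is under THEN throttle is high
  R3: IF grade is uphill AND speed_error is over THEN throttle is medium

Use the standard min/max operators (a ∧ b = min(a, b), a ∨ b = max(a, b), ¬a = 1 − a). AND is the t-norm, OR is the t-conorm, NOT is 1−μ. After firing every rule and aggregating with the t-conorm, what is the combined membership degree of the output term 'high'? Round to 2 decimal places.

0.82

R1: uphill=0.82, flat=0.14; OR[max(a, b)] → w = 0.82
R2: uphill=0.82, under=0.09; AND[min(a, b)] → w = 0.09
R3: uphill=0.82, over=0.92; AND[min(a, b)] → w = 0.82
Rules with consequent 'high': {R1, R2} → strengths 0.82, 0.09
Aggregate via t-conorm [max(a, b)]: 0.82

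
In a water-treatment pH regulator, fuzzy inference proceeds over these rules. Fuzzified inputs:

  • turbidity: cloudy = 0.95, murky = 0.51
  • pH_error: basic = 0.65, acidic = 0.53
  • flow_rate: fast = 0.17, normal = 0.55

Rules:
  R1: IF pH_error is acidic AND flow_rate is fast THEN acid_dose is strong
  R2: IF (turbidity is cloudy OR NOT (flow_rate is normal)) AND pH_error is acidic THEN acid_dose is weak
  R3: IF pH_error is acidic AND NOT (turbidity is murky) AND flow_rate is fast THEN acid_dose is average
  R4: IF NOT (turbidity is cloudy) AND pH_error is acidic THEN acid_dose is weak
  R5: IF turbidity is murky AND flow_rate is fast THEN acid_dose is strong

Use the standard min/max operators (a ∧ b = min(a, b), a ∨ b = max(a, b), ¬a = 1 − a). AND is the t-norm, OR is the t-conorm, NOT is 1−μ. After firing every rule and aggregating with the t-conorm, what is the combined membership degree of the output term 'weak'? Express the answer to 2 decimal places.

0.53

R1: acidic=0.53, fast=0.17; AND[min(a, b)] → w = 0.17
R2: (cloudy=0.95 OR ¬normal=1−0.55=0.45) = 0.95; AND[min(a, b)] with acidic=0.53 → w = 0.53
R3: acidic=0.53, ¬murky=1−0.51=0.49, fast=0.17; AND[min(a, b)] → w = 0.17
R4: ¬cloudy=1−0.95=0.05, acidic=0.53; AND[min(a, b)] → w = 0.05
R5: murky=0.51, fast=0.17; AND[min(a, b)] → w = 0.17
Rules with consequent 'weak': {R2, R4} → strengths 0.53, 0.05
Aggregate via t-conorm [max(a, b)]: 0.53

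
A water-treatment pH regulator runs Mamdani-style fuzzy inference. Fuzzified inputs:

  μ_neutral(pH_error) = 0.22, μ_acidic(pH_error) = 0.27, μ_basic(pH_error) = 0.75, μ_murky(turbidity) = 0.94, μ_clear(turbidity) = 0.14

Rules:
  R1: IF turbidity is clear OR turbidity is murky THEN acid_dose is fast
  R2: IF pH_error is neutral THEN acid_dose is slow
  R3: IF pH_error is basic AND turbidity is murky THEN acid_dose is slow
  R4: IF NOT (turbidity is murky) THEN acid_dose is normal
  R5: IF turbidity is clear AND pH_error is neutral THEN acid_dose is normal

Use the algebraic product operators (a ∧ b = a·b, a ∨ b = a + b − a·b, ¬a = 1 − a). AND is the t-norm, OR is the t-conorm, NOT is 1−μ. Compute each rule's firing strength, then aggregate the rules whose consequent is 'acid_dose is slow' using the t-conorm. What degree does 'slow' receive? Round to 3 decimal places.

0.770

R1: clear=0.14, murky=0.94; OR[a + b − a·b] → w = 0.9484
R2: neutral=0.22 → w = 0.2200
R3: basic=0.75, murky=0.94; AND[a·b] → w = 0.7050
R4: ¬murky=1−0.94=0.06 → w = 0.0600
R5: clear=0.14, neutral=0.22; AND[a·b] → w = 0.0308
Rules with consequent 'slow': {R2, R3} → strengths 0.2200, 0.7050
Aggregate via t-conorm [a + b − a·b]: 0.7699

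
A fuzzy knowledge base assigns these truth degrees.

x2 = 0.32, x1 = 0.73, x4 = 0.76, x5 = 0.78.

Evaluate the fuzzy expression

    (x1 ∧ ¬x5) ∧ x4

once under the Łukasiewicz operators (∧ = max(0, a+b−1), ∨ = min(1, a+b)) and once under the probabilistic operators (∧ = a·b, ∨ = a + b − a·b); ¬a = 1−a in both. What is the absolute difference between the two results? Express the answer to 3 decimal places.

0.122

Under Łukasiewicz:
  ¬x5 = 1 − 0.78 = 0.22
  x1 ∧ ¬x5 = max(0, a+b−1) on (0.73, 0.22) = 0.00
  (x1 ∧ ¬x5) ∧ x4 = max(0, a+b−1) on (0.00, 0.76) = 0.00
  → value = 0.0000
Under probabilistic:
  ¬x5 = 1 − 0.7800 = 0.2200
  x1 ∧ ¬x5 = a·b on (0.7300, 0.2200) = 0.1606
  (x1 ∧ ¬x5) ∧ x4 = a·b on (0.1606, 0.7600) = 0.1221
  → value = 0.1221
|0.0000 − 0.1221| = 0.122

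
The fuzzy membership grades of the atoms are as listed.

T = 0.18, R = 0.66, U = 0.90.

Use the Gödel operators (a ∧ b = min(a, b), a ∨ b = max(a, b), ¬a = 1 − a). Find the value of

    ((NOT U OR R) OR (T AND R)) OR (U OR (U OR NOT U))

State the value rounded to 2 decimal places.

0.90

NOT U = 1 − 0.90 = 0.10
NOT U OR R = max(a, b) on (0.10, 0.66) = 0.66
T AND R = min(a, b) on (0.18, 0.66) = 0.18
(NOT U OR R) OR (T AND R) = max(a, b) on (0.66, 0.18) = 0.66
NOT U = 1 − 0.90 = 0.10
U OR NOT U = max(a, b) on (0.90, 0.10) = 0.90
U OR (U OR NOT U) = max(a, b) on (0.90, 0.90) = 0.90
((NOT U OR R) OR (T AND R)) OR (U OR (U OR NOT U)) = max(a, b) on (0.66, 0.90) = 0.90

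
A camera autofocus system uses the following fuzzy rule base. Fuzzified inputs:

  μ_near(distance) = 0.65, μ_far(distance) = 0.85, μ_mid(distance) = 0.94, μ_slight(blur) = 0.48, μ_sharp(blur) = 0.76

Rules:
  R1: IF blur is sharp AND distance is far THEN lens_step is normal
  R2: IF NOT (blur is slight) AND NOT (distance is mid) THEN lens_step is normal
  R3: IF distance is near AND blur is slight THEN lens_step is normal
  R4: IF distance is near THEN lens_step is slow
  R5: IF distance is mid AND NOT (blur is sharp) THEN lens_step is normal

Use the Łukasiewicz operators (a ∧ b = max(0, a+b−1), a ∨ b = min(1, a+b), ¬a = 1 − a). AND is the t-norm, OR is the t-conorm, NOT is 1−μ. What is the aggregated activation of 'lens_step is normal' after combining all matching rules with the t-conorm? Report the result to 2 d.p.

0.92

R1: sharp=0.76, far=0.85; AND[max(0, a+b−1)] → w = 0.61
R2: ¬slight=1−0.48=0.52, ¬mid=1−0.94=0.06; AND[max(0, a+b−1)] → w = 0.00
R3: near=0.65, slight=0.48; AND[max(0, a+b−1)] → w = 0.13
R4: near=0.65 → w = 0.65
R5: mid=0.94, ¬sharp=1−0.76=0.24; AND[max(0, a+b−1)] → w = 0.18
Rules with consequent 'normal': {R1, R2, R3, R5} → strengths 0.61, 0.00, 0.13, 0.18
Aggregate via t-conorm [min(1, a+b)]: 0.92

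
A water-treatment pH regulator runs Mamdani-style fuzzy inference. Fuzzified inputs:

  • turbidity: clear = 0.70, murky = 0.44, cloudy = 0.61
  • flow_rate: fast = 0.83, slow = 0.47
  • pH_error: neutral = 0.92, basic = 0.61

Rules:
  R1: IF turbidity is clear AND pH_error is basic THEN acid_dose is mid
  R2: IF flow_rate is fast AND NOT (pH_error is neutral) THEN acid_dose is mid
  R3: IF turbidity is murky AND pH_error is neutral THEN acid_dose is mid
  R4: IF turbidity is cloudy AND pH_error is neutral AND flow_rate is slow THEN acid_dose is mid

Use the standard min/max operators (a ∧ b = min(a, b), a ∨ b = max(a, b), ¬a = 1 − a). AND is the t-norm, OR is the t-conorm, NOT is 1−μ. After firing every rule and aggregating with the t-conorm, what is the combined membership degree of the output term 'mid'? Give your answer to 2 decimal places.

R1: clear=0.70, basic=0.61; AND[min(a, b)] → w = 0.61
R2: fast=0.83, ¬neutral=1−0.92=0.08; AND[min(a, b)] → w = 0.08
R3: murky=0.44, neutral=0.92; AND[min(a, b)] → w = 0.44
R4: cloudy=0.61, neutral=0.92, slow=0.47; AND[min(a, b)] → w = 0.47
Rules with consequent 'mid': {R1, R2, R3, R4} → strengths 0.61, 0.08, 0.44, 0.47
Aggregate via t-conorm [max(a, b)]: 0.61

0.61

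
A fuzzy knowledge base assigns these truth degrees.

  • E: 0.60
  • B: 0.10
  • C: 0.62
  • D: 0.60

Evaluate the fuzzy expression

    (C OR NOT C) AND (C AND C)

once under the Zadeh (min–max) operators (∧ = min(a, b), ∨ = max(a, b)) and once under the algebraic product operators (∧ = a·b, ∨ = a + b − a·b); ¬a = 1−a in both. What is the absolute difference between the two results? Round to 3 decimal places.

0.326

Under Zadeh (min–max):
  NOT C = 1 − 0.62 = 0.38
  C OR NOT C = max(a, b) on (0.62, 0.38) = 0.62
  C AND C = min(a, b) on (0.62, 0.62) = 0.62
  (C OR NOT C) AND (C AND C) = min(a, b) on (0.62, 0.62) = 0.62
  → value = 0.6200
Under algebraic product:
  NOT C = 1 − 0.6200 = 0.3800
  C OR NOT C = a + b − a·b on (0.6200, 0.3800) = 0.7644
  C AND C = a·b on (0.6200, 0.6200) = 0.3844
  (C OR NOT C) AND (C AND C) = a·b on (0.7644, 0.3844) = 0.2938
  → value = 0.2938
|0.6200 − 0.2938| = 0.326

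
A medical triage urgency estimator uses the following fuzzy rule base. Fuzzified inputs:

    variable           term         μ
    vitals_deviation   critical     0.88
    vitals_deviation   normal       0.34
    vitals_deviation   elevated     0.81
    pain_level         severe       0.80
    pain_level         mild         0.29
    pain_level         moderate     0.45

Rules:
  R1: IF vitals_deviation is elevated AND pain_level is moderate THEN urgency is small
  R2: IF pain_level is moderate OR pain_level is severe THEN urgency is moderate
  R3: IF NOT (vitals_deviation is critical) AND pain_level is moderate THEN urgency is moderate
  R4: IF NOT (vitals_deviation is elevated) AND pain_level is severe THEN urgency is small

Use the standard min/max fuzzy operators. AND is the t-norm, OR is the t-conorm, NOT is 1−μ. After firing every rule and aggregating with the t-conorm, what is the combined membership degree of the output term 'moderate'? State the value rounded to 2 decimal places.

0.80

R1: elevated=0.81, moderate=0.45; AND[min(a, b)] → w = 0.45
R2: moderate=0.45, severe=0.80; OR[max(a, b)] → w = 0.80
R3: ¬critical=1−0.88=0.12, moderate=0.45; AND[min(a, b)] → w = 0.12
R4: ¬elevated=1−0.81=0.19, severe=0.80; AND[min(a, b)] → w = 0.19
Rules with consequent 'moderate': {R2, R3} → strengths 0.80, 0.12
Aggregate via t-conorm [max(a, b)]: 0.80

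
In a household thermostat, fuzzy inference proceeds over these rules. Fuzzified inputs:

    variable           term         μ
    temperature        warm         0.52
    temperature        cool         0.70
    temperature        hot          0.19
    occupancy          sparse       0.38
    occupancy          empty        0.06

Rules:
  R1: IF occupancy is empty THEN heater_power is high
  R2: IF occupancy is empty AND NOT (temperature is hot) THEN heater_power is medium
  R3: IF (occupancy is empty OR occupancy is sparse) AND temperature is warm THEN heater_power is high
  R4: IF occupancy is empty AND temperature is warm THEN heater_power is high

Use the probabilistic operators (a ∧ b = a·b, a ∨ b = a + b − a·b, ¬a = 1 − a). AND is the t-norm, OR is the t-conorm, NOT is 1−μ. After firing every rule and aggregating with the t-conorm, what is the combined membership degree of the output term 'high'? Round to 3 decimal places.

R1: empty=0.06 → w = 0.0600
R2: empty=0.06, ¬hot=1−0.19=0.81; AND[a·b] → w = 0.0486
R3: (empty=0.06 OR sparse=0.38) = 0.4172; AND[a·b] with warm=0.52 → w = 0.2169
R4: empty=0.06, warm=0.52; AND[a·b] → w = 0.0312
Rules with consequent 'high': {R1, R3, R4} → strengths 0.0600, 0.2169, 0.0312
Aggregate via t-conorm [a + b − a·b]: 0.2869

0.287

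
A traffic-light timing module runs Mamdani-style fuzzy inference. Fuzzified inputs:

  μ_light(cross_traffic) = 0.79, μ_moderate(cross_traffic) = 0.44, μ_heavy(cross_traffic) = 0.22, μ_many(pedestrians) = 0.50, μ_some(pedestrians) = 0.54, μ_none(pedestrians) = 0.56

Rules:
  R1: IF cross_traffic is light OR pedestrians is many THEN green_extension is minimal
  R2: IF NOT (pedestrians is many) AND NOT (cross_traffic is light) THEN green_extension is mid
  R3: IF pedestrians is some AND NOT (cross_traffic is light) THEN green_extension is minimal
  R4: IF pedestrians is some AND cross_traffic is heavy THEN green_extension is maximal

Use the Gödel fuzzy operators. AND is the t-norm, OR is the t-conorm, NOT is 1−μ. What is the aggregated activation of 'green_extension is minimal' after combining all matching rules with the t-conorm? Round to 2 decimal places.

0.79

R1: light=0.79, many=0.50; OR[max(a, b)] → w = 0.79
R2: ¬many=1−0.50=0.50, ¬light=1−0.79=0.21; AND[min(a, b)] → w = 0.21
R3: some=0.54, ¬light=1−0.79=0.21; AND[min(a, b)] → w = 0.21
R4: some=0.54, heavy=0.22; AND[min(a, b)] → w = 0.22
Rules with consequent 'minimal': {R1, R3} → strengths 0.79, 0.21
Aggregate via t-conorm [max(a, b)]: 0.79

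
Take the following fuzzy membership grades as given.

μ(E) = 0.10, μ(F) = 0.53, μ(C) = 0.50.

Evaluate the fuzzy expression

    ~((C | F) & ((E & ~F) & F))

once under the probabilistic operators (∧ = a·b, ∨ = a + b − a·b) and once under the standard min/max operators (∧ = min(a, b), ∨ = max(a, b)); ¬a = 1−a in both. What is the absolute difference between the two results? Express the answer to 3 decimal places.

Under probabilistic:
  C | F = a + b − a·b on (0.5000, 0.5300) = 0.7650
  ~F = 1 − 0.5300 = 0.4700
  E & ~F = a·b on (0.1000, 0.4700) = 0.0470
  (E & ~F) & F = a·b on (0.0470, 0.5300) = 0.0249
  (C | F) & ((E & ~F) & F) = a·b on (0.7650, 0.0249) = 0.0191
  ~((C | F) & ((E & ~F) & F)) = 1 − 0.0191 = 0.9809
  → value = 0.9809
Under standard min/max:
  C | F = max(a, b) on (0.50, 0.53) = 0.53
  ~F = 1 − 0.53 = 0.47
  E & ~F = min(a, b) on (0.10, 0.47) = 0.10
  (E & ~F) & F = min(a, b) on (0.10, 0.53) = 0.10
  (C | F) & ((E & ~F) & F) = min(a, b) on (0.53, 0.10) = 0.10
  ~((C | F) & ((E & ~F) & F)) = 1 − 0.10 = 0.90
  → value = 0.9000
|0.9809 − 0.9000| = 0.081

0.081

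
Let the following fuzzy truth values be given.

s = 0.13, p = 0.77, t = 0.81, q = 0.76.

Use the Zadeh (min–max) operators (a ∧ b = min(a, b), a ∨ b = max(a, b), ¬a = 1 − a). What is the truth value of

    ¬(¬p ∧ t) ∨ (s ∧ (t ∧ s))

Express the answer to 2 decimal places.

¬p = 1 − 0.77 = 0.23
¬p ∧ t = min(a, b) on (0.23, 0.81) = 0.23
¬(¬p ∧ t) = 1 − 0.23 = 0.77
t ∧ s = min(a, b) on (0.81, 0.13) = 0.13
s ∧ (t ∧ s) = min(a, b) on (0.13, 0.13) = 0.13
¬(¬p ∧ t) ∨ (s ∧ (t ∧ s)) = max(a, b) on (0.77, 0.13) = 0.77

0.77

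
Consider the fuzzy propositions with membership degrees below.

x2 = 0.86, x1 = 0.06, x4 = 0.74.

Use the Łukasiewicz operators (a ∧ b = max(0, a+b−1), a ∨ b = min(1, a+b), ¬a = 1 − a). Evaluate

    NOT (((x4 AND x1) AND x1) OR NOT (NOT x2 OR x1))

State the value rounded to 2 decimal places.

0.20

x4 AND x1 = max(0, a+b−1) on (0.74, 0.06) = 0.00
(x4 AND x1) AND x1 = max(0, a+b−1) on (0.00, 0.06) = 0.00
NOT x2 = 1 − 0.86 = 0.14
NOT x2 OR x1 = min(1, a+b) on (0.14, 0.06) = 0.20
NOT (NOT x2 OR x1) = 1 − 0.20 = 0.80
((x4 AND x1) AND x1) OR NOT (NOT x2 OR x1) = min(1, a+b) on (0.00, 0.80) = 0.80
NOT (((x4 AND x1) AND x1) OR NOT (NOT x2 OR x1)) = 1 − 0.80 = 0.20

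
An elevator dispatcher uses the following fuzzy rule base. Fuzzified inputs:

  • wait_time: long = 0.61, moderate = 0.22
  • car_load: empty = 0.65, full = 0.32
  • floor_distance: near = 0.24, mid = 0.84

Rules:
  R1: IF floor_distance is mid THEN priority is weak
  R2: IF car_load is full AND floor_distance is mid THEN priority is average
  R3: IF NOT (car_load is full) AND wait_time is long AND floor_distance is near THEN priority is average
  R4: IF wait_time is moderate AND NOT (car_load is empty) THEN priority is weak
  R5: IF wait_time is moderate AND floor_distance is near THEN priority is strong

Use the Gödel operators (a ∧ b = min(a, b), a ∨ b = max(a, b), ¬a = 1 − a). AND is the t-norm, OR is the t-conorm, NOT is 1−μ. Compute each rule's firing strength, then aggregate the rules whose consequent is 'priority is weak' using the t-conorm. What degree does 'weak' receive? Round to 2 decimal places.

0.84

R1: mid=0.84 → w = 0.84
R2: full=0.32, mid=0.84; AND[min(a, b)] → w = 0.32
R3: ¬full=1−0.32=0.68, long=0.61, near=0.24; AND[min(a, b)] → w = 0.24
R4: moderate=0.22, ¬empty=1−0.65=0.35; AND[min(a, b)] → w = 0.22
R5: moderate=0.22, near=0.24; AND[min(a, b)] → w = 0.22
Rules with consequent 'weak': {R1, R4} → strengths 0.84, 0.22
Aggregate via t-conorm [max(a, b)]: 0.84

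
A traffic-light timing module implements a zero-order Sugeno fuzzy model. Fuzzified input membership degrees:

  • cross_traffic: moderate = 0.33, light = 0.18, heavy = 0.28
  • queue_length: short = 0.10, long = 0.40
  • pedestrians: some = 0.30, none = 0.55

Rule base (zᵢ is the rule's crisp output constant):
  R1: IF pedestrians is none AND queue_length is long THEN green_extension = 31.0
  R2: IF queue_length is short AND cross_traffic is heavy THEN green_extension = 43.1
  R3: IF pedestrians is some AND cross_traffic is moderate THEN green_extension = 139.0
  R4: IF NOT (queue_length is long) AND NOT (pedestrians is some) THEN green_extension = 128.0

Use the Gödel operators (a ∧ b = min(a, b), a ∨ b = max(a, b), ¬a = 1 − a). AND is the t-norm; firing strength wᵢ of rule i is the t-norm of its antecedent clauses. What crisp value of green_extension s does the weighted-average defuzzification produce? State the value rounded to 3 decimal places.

R1 (z=31.0): none=0.55, long=0.40; AND[min(a, b)] → w = 0.40
R2 (z=43.1): short=0.10, heavy=0.28; AND[min(a, b)] → w = 0.10
R3 (z=139.0): some=0.30, moderate=0.33; AND[min(a, b)] → w = 0.30
R4 (z=128.0): ¬long=1−0.40=0.60, ¬some=1−0.30=0.70; AND[min(a, b)] → w = 0.60
Weighted average = (0.40·31.0 + 0.10·43.1 + 0.30·139.0 + 0.60·128.0) / (0.40 + 0.10 + 0.30 + 0.60)
  = 135.2100 / 1.4000 = 96.579

96.579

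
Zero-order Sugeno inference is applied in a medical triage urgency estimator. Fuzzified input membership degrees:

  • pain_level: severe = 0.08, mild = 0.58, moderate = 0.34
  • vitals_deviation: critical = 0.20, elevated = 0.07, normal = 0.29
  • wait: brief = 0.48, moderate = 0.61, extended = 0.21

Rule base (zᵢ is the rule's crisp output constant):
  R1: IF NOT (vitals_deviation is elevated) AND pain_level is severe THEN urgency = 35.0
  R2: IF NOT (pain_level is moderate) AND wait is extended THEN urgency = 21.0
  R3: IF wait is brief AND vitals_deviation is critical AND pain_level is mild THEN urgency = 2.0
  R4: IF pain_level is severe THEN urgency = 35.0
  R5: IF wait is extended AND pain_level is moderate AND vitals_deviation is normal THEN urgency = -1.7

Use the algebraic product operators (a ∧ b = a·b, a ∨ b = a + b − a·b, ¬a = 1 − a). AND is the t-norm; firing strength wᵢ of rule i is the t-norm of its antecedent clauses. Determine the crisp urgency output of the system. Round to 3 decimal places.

R1 (z=35.0): ¬elevated=1−0.07=0.93, severe=0.08; AND[a·b] → w = 0.0744
R2 (z=21.0): ¬moderate=1−0.34=0.66, extended=0.21; AND[a·b] → w = 0.1386
R3 (z=2.0): brief=0.48, critical=0.20, mild=0.58; AND[a·b] → w = 0.0557
R4 (z=35.0): severe=0.08 → w = 0.0800
R5 (z=-1.7): extended=0.21, moderate=0.34, normal=0.29; AND[a·b] → w = 0.0207
Weighted average = (0.0744·35.0 + 0.1386·21.0 + 0.0557·2.0 + 0.0800·35.0 + 0.0207·-1.7) / (0.0744 + 0.1386 + 0.0557 + 0.0800 + 0.0207)
  = 8.3908 / 0.3694 = 22.715

22.715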